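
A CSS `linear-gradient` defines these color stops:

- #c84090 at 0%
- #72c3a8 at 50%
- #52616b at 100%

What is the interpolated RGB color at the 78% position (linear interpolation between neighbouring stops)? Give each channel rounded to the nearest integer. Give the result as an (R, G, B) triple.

(96, 140, 134)

78% lies between the 50% and 100% stops, so the local fraction is t = (78 − 50)/(100 − 50) = 28/50 ≈ 0.56.
#72c3a8 → (114, 195, 168); #52616b → (82, 97, 107).
R = 114 + 0.56 × (82 − 114) = 96.08 → 96
G = 195 + 0.56 × (97 − 195) = 140.12 → 140
B = 168 + 0.56 × (107 − 168) = 133.84 → 134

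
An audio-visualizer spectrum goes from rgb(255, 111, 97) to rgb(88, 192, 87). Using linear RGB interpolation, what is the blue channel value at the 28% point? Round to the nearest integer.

B = 97 + 0.28 × (87 − 97) = 94.2 → 94

94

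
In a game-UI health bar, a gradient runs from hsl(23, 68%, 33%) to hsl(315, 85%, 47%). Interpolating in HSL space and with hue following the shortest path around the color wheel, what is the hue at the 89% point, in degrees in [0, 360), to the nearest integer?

322

Hue: 315 − 23 = 292°, but |292| > 180 so the shorter arc goes the other way: Δh = 292 − 360 = -68°.
H = 23 + 0.89 × (-68) = -37.52 → -38 → -38 mod 360 = 322°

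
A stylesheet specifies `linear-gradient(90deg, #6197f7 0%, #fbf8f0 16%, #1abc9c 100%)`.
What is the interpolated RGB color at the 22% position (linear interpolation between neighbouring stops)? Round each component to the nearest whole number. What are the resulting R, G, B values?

(235, 244, 234)

22% lies between the 16% and 100% stops, so the local fraction is t = (22 − 16)/(100 − 16) = 6/84 ≈ 0.0714.
#fbf8f0 → (251, 248, 240); #1abc9c → (26, 188, 156).
R = 251 + 0.0714 × (26 − 251) = 234.935 → 235
G = 248 + 0.0714 × (188 − 248) = 243.716 → 244
B = 240 + 0.0714 × (156 − 240) = 234.002 → 234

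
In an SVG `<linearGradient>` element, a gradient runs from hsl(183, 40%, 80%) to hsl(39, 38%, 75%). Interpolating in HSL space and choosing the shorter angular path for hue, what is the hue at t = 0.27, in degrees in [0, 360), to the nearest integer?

144

Hue arc: Δh = 39 − 183 = -144° (|Δh| ≤ 180, already the shorter path).
H = 183 + 0.27 × (-144) = 144.12 → 144°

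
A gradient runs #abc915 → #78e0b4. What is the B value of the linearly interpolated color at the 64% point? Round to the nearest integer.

B₁ = 21 (from #abc915), B₂ = 180 (from #78e0b4).
B = 21 + 0.64 × (180 − 21) = 122.76 → 123

123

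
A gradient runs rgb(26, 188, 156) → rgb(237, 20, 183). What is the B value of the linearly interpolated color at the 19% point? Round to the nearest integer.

161

B = 156 + 0.19 × (183 − 156) = 161.13 → 161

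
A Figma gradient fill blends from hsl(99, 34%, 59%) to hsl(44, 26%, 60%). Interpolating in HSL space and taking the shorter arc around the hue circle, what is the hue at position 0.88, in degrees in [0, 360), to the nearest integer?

Hue arc: Δh = 44 − 99 = -55° (|Δh| ≤ 180, already the shorter path).
H = 99 + 0.88 × (-55) = 50.6 → 51°

51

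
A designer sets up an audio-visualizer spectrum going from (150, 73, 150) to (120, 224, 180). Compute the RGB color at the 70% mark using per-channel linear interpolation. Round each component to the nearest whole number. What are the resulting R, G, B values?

70% corresponds to t = 0.7.
R = 150 + 0.7 × (120 − 150) = 150 + 0.7 × -30 = 129 → 129
G = 73 + 0.7 × (224 − 73) = 73 + 0.7 × 151 = 178.7 → 179
B = 150 + 0.7 × (180 − 150) = 150 + 0.7 × 30 = 171 → 171
So the blended color is (129, 179, 171), about #81b3ab.

(129, 179, 171)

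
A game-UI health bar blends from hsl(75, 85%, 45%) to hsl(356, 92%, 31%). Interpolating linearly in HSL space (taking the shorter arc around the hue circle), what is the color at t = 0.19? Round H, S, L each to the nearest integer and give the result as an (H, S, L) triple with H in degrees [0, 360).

Hue: 356 − 75 = 281°, but |281| > 180 so the shorter arc goes the other way: Δh = 281 − 360 = -79°.
H = 75 + 0.19 × (-79) = 59.99 → 60°
S = 85 + 0.19 × (92 − 85) = 86.33 → 86%
L = 45 + 0.19 × (31 − 45) = 42.34 → 42%

(60, 86, 42)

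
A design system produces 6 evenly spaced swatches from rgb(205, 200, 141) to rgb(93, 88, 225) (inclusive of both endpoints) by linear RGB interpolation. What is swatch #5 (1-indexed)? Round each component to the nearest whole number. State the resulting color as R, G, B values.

With 6 swatches and endpoints inclusive, swatch 5 sits at t = (5 − 1)/(6 − 1) = 4/5 ≈ 0.8.
R = 205 + 0.8 × (93 − 205) = 115.4 → 115
G = 200 + 0.8 × (88 − 200) = 110.4 → 110
B = 141 + 0.8 × (225 − 141) = 208.2 → 208

(115, 110, 208)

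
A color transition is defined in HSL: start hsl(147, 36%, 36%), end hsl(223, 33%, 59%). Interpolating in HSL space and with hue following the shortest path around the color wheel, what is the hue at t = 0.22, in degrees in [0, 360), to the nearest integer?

Hue arc: Δh = 223 − 147 = 76° (|Δh| ≤ 180, already the shorter path).
H = 147 + 0.22 × (76) = 163.72 → 164°

164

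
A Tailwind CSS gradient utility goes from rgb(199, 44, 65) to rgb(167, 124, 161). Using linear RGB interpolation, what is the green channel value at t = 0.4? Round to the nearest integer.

76

G = 44 + 0.4 × (124 − 44) = 76 → 76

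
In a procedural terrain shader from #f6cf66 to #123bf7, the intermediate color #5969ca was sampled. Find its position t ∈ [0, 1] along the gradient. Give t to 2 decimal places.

0.69

Invert the lerp on the R channel (largest span, 228): t = (89 − 246) / (18 − 246) = -157/-228 = 0.6886.
Check on G: (105 − 207)/(59 − 207) = 0.6892 ✓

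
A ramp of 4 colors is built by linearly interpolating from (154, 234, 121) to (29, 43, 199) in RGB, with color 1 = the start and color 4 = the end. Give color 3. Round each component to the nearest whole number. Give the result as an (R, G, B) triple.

(71, 107, 173)

With 4 swatches and endpoints inclusive, swatch 3 sits at t = (3 − 1)/(4 − 1) = 2/3 ≈ 0.6667.
R = 154 + 0.6667 × (29 − 154) = 70.663 → 71
G = 234 + 0.6667 × (43 − 234) = 106.66 → 107
B = 121 + 0.6667 × (199 − 121) = 173.003 → 173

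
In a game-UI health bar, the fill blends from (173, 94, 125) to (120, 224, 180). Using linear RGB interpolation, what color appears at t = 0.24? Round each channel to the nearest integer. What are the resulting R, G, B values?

R = 173 + 0.24 × (120 − 173) = 173 + 0.24 × -53 = 160.28 → 160
G = 94 + 0.24 × (224 − 94) = 94 + 0.24 × 130 = 125.2 → 125
B = 125 + 0.24 × (180 − 125) = 125 + 0.24 × 55 = 138.2 → 138

(160, 125, 138)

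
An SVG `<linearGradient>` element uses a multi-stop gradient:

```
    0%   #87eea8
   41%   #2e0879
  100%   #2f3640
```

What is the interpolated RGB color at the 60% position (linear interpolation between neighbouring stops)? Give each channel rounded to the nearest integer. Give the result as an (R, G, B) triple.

60% lies between the 41% and 100% stops, so the local fraction is t = (60 − 41)/(100 − 41) = 19/59 ≈ 0.322.
#2e0879 → (46, 8, 121); #2f3640 → (47, 54, 64).
R = 46 + 0.322 × (47 − 46) = 46.322 → 46
G = 8 + 0.322 × (54 − 8) = 22.812 → 23
B = 121 + 0.322 × (64 − 121) = 102.646 → 103

(46, 23, 103)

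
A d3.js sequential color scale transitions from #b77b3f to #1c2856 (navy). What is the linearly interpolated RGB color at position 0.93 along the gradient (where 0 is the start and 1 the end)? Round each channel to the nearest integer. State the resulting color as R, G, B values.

#b77b3f → (183, 123, 63); #1c2856 → (28, 40, 86).
R = 183 + 0.93 × (28 − 183) = 183 + 0.93 × -155 = 38.85 → 39
G = 123 + 0.93 × (40 − 123) = 123 + 0.93 × -83 = 45.81 → 46
B = 63 + 0.93 × (86 − 63) = 63 + 0.93 × 23 = 84.39 → 84
So the blended color is (39, 46, 84), about #272e54.

(39, 46, 84)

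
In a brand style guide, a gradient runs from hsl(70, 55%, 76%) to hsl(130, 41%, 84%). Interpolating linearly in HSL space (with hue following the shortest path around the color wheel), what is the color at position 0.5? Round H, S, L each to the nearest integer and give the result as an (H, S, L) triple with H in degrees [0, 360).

Hue arc: Δh = 130 − 70 = 60° (|Δh| ≤ 180, already the shorter path).
H = 70 + 0.5 × (60) = 100 → 100°
S = 55 + 0.5 × (41 − 55) = 48 → 48%
L = 76 + 0.5 × (84 − 76) = 80 → 80%

(100, 48, 80)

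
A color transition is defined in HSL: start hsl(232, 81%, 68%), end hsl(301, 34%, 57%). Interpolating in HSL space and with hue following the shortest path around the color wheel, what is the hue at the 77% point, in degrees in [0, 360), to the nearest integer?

285

Hue arc: Δh = 301 − 232 = 69° (|Δh| ≤ 180, already the shorter path).
H = 232 + 0.77 × (69) = 285.13 → 285°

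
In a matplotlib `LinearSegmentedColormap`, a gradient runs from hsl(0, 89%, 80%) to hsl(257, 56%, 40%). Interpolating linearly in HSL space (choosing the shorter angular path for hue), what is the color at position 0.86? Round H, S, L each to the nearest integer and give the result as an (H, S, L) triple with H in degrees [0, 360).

Hue: 257 − 0 = 257°, but |257| > 180 so the shorter arc goes the other way: Δh = 257 − 360 = -103°.
H = 0 + 0.86 × (-103) = -88.58 → -89 → -89 mod 360 = 271°
S = 89 + 0.86 × (56 − 89) = 60.62 → 61%
L = 80 + 0.86 × (40 − 80) = 45.6 → 46%

(271, 61, 46)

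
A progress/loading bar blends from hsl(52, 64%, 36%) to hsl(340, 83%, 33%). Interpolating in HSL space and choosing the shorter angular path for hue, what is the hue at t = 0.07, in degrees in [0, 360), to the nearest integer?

Hue: 340 − 52 = 288°, but |288| > 180 so the shorter arc goes the other way: Δh = 288 − 360 = -72°.
H = 52 + 0.07 × (-72) = 46.96 → 47°

47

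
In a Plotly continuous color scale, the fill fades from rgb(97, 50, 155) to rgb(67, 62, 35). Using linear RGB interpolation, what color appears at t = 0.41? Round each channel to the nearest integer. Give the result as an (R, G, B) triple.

(85, 55, 106)

R = 97 + 0.41 × (67 − 97) = 97 + 0.41 × -30 = 84.7 → 85
G = 50 + 0.41 × (62 − 50) = 50 + 0.41 × 12 = 54.92 → 55
B = 155 + 0.41 × (35 − 155) = 155 + 0.41 × -120 = 105.8 → 106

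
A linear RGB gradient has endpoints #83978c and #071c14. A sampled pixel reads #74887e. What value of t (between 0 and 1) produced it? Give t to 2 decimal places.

0.12

Invert the lerp on the R channel (largest span, 124): t = (116 − 131) / (7 − 131) = -15/-124 = 0.12097.
Check on G: (136 − 151)/(28 − 151) = 0.122 ✓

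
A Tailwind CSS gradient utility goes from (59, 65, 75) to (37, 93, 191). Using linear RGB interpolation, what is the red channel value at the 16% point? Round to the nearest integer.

R = 59 + 0.16 × (37 − 59) = 55.48 → 55

55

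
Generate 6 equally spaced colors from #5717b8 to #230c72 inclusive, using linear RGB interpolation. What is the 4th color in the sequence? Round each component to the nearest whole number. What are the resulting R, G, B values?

(56, 16, 142)

With 6 swatches and endpoints inclusive, swatch 4 sits at t = (4 − 1)/(6 − 1) = 3/5 ≈ 0.6.
#5717b8 → (87, 23, 184); #230c72 → (35, 12, 114).
R = 87 + 0.6 × (35 − 87) = 55.8 → 56
G = 23 + 0.6 × (12 − 23) = 16.4 → 16
B = 184 + 0.6 × (114 − 184) = 142 → 142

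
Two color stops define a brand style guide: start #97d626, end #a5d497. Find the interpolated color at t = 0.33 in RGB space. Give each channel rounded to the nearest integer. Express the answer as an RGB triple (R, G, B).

(156, 213, 75)

#97d626 → (151, 214, 38); #a5d497 → (165, 212, 151).
R = 151 + 0.33 × (165 − 151) = 151 + 0.33 × 14 = 155.62 → 156
G = 214 + 0.33 × (212 − 214) = 214 + 0.33 × -2 = 213.34 → 213
B = 38 + 0.33 × (151 − 38) = 38 + 0.33 × 113 = 75.29 → 75
So the blended color is (156, 213, 75), about #9cd54b.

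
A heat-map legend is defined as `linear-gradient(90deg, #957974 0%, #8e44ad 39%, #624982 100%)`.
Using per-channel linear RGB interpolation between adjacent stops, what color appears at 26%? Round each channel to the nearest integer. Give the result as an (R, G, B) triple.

26% lies between the 0% and 39% stops, so the local fraction is t = (26 − 0)/(39 − 0) = 26/39 ≈ 0.6667.
#957974 → (149, 121, 116); #8e44ad → (142, 68, 173).
R = 149 + 0.6667 × (142 − 149) = 144.333 → 144
G = 121 + 0.6667 × (68 − 121) = 85.665 → 86
B = 116 + 0.6667 × (173 − 116) = 154.002 → 154

(144, 86, 154)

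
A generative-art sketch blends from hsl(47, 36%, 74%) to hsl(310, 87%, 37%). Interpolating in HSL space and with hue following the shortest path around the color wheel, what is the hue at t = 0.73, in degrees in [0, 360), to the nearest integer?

336

Hue: 310 − 47 = 263°, but |263| > 180 so the shorter arc goes the other way: Δh = 263 − 360 = -97°.
H = 47 + 0.73 × (-97) = -23.81 → -24 → -24 mod 360 = 336°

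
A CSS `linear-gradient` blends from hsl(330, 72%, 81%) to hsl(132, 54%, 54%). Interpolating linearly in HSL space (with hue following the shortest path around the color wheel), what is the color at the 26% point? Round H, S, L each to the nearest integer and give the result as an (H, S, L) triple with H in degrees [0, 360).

Hue: 132 − 330 = -198°, but |-198| > 180 so the shorter arc goes the other way: Δh = -198 + 360 = 162°.
H = 330 + 0.26 × (162) = 372.12 → 372 → 372 mod 360 = 12°
S = 72 + 0.26 × (54 − 72) = 67.32 → 67%
L = 81 + 0.26 × (54 − 81) = 73.98 → 74%

(12, 67, 74)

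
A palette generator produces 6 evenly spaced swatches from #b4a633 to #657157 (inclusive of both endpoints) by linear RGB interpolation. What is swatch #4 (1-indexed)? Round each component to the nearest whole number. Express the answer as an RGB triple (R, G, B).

(133, 134, 73)

With 6 swatches and endpoints inclusive, swatch 4 sits at t = (4 − 1)/(6 − 1) = 3/5 ≈ 0.6.
#b4a633 → (180, 166, 51); #657157 → (101, 113, 87).
R = 180 + 0.6 × (101 − 180) = 132.6 → 133
G = 166 + 0.6 × (113 − 166) = 134.2 → 134
B = 51 + 0.6 × (87 − 51) = 72.6 → 73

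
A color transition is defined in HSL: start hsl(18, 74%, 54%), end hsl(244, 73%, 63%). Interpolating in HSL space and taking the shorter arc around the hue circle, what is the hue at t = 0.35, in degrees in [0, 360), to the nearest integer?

331

Hue: 244 − 18 = 226°, but |226| > 180 so the shorter arc goes the other way: Δh = 226 − 360 = -134°.
H = 18 + 0.35 × (-134) = -28.9 → -29 → -29 mod 360 = 331°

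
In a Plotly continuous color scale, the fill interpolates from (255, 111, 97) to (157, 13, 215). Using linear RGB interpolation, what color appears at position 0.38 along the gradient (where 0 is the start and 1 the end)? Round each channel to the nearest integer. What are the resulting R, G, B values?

(218, 74, 142)

R = 255 + 0.38 × (157 − 255) = 255 + 0.38 × -98 = 217.76 → 218
G = 111 + 0.38 × (13 − 111) = 111 + 0.38 × -98 = 73.76 → 74
B = 97 + 0.38 × (215 − 97) = 97 + 0.38 × 118 = 141.84 → 142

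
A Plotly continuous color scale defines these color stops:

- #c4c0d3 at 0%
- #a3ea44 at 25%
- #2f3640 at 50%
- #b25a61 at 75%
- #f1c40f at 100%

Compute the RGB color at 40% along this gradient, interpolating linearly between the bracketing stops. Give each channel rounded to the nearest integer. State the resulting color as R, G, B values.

40% lies between the 25% and 50% stops, so the local fraction is t = (40 − 25)/(50 − 25) = 15/25 ≈ 0.6.
#a3ea44 → (163, 234, 68); #2f3640 → (47, 54, 64).
R = 163 + 0.6 × (47 − 163) = 93.4 → 93
G = 234 + 0.6 × (54 − 234) = 126 → 126
B = 68 + 0.6 × (64 − 68) = 65.6 → 66

(93, 126, 66)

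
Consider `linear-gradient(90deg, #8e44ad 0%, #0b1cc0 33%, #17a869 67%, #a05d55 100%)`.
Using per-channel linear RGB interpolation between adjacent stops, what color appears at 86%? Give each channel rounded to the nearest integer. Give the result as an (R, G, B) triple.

(102, 125, 93)

86% lies between the 67% and 100% stops, so the local fraction is t = (86 − 67)/(100 − 67) = 19/33 ≈ 0.5758.
#17a869 → (23, 168, 105); #a05d55 → (160, 93, 85).
R = 23 + 0.5758 × (160 − 23) = 101.885 → 102
G = 168 + 0.5758 × (93 − 168) = 124.815 → 125
B = 105 + 0.5758 × (85 − 105) = 93.484 → 93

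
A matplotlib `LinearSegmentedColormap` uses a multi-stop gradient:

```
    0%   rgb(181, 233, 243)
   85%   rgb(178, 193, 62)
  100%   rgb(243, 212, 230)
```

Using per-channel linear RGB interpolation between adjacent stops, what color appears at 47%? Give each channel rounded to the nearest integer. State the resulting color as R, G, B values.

47% lies between the 0% and 85% stops, so the local fraction is t = (47 − 0)/(85 − 0) = 47/85 ≈ 0.5529.
R = 181 + 0.5529 × (178 − 181) = 179.341 → 179
G = 233 + 0.5529 × (193 − 233) = 210.884 → 211
B = 243 + 0.5529 × (62 − 243) = 142.925 → 143

(179, 211, 143)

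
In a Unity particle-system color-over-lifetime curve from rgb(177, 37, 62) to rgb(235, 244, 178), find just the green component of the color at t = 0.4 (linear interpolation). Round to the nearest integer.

120

G = 37 + 0.4 × (244 − 37) = 119.8 → 120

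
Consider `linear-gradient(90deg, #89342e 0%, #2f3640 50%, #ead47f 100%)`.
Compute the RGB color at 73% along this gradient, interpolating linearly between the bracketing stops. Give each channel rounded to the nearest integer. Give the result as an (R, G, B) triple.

(133, 127, 93)

73% lies between the 50% and 100% stops, so the local fraction is t = (73 − 50)/(100 − 50) = 23/50 ≈ 0.46.
#2f3640 → (47, 54, 64); #ead47f → (234, 212, 127).
R = 47 + 0.46 × (234 − 47) = 133.02 → 133
G = 54 + 0.46 × (212 − 54) = 126.68 → 127
B = 64 + 0.46 × (127 − 64) = 92.98 → 93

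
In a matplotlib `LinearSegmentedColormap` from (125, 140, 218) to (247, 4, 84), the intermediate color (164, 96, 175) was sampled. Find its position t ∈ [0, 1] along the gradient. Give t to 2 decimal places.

0.32

Invert the lerp on the G channel (largest span, 136): t = (96 − 140) / (4 − 140) = -44/-136 = 0.32353.
Check on R: (164 − 125)/(247 − 125) = 0.3197 ✓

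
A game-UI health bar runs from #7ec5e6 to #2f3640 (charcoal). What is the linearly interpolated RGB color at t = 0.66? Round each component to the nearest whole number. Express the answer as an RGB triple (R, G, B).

(74, 103, 120)

#7ec5e6 → (126, 197, 230); #2f3640 → (47, 54, 64).
R = 126 + 0.66 × (47 − 126) = 126 + 0.66 × -79 = 73.86 → 74
G = 197 + 0.66 × (54 − 197) = 197 + 0.66 × -143 = 102.62 → 103
B = 230 + 0.66 × (64 − 230) = 230 + 0.66 × -166 = 120.44 → 120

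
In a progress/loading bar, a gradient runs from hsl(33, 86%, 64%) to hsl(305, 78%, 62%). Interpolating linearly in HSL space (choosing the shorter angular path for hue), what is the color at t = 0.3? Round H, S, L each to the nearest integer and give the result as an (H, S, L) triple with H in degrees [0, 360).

(7, 84, 63)

Hue: 305 − 33 = 272°, but |272| > 180 so the shorter arc goes the other way: Δh = 272 − 360 = -88°.
H = 33 + 0.3 × (-88) = 6.6 → 7°
S = 86 + 0.3 × (78 − 86) = 83.6 → 84%
L = 64 + 0.3 × (62 − 64) = 63.4 → 63%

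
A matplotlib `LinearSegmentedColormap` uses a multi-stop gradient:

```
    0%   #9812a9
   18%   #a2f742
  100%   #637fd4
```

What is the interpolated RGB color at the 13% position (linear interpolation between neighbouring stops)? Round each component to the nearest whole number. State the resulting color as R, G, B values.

13% lies between the 0% and 18% stops, so the local fraction is t = (13 − 0)/(18 − 0) = 13/18 ≈ 0.7222.
#9812a9 → (152, 18, 169); #a2f742 → (162, 247, 66).
R = 152 + 0.7222 × (162 − 152) = 159.222 → 159
G = 18 + 0.7222 × (247 − 18) = 183.384 → 183
B = 169 + 0.7222 × (66 − 169) = 94.613 → 95

(159, 183, 95)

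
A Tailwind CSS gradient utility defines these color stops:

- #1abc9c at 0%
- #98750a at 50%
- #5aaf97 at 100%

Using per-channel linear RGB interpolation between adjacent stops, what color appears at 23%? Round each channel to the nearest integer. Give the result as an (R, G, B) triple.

23% lies between the 0% and 50% stops, so the local fraction is t = (23 − 0)/(50 − 0) = 23/50 ≈ 0.46.
#1abc9c → (26, 188, 156); #98750a → (152, 117, 10).
R = 26 + 0.46 × (152 − 26) = 83.96 → 84
G = 188 + 0.46 × (117 − 188) = 155.34 → 155
B = 156 + 0.46 × (10 − 156) = 88.84 → 89

(84, 155, 89)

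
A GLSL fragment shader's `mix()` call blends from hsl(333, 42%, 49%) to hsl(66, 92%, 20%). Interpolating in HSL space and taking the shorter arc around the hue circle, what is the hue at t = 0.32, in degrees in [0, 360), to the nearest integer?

Hue: 66 − 333 = -267°, but |-267| > 180 so the shorter arc goes the other way: Δh = -267 + 360 = 93°.
H = 333 + 0.32 × (93) = 362.76 → 363 → 363 mod 360 = 3°

3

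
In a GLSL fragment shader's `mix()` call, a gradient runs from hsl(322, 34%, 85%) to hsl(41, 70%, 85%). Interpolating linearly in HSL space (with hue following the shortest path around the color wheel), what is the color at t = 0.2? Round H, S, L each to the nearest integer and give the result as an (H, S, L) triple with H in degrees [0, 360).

(338, 41, 85)

Hue: 41 − 322 = -281°, but |-281| > 180 so the shorter arc goes the other way: Δh = -281 + 360 = 79°.
H = 322 + 0.2 × (79) = 337.8 → 338°
S = 34 + 0.2 × (70 − 34) = 41.2 → 41%
L = 85 + 0.2 × (85 − 85) = 85 → 85%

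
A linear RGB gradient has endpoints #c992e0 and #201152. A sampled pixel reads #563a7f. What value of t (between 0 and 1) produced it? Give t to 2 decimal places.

Invert the lerp on the R channel (largest span, 169): t = (86 − 201) / (32 − 201) = -115/-169 = 0.68047.
Check on G: (58 − 146)/(17 − 146) = 0.6822 ✓

0.68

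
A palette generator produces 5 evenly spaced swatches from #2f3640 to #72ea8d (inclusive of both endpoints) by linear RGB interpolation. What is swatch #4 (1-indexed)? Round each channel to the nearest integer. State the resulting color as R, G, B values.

With 5 swatches and endpoints inclusive, swatch 4 sits at t = (4 − 1)/(5 − 1) = 3/4 ≈ 0.75.
#2f3640 → (47, 54, 64); #72ea8d → (114, 234, 141).
R = 47 + 0.75 × (114 − 47) = 97.25 → 97
G = 54 + 0.75 × (234 − 54) = 189 → 189
B = 64 + 0.75 × (141 − 64) = 121.75 → 122

(97, 189, 122)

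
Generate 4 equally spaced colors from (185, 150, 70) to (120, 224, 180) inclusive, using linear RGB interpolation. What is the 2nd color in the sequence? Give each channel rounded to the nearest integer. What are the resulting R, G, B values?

With 4 swatches and endpoints inclusive, swatch 2 sits at t = (2 − 1)/(4 − 1) = 1/3 ≈ 0.3333.
R = 185 + 0.3333 × (120 − 185) = 163.335 → 163
G = 150 + 0.3333 × (224 − 150) = 174.664 → 175
B = 70 + 0.3333 × (180 − 70) = 106.663 → 107

(163, 175, 107)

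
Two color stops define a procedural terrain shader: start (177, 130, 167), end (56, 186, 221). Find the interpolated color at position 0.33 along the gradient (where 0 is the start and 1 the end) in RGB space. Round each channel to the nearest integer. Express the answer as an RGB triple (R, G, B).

(137, 148, 185)

R = 177 + 0.33 × (56 − 177) = 177 + 0.33 × -121 = 137.07 → 137
G = 130 + 0.33 × (186 − 130) = 130 + 0.33 × 56 = 148.48 → 148
B = 167 + 0.33 × (221 − 167) = 167 + 0.33 × 54 = 184.82 → 185
So the blended color is (137, 148, 185), about #8994b9.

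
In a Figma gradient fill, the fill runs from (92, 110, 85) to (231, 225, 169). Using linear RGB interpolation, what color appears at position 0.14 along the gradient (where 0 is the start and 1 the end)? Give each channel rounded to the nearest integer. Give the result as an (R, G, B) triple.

R = 92 + 0.14 × (231 − 92) = 92 + 0.14 × 139 = 111.46 → 111
G = 110 + 0.14 × (225 − 110) = 110 + 0.14 × 115 = 126.1 → 126
B = 85 + 0.14 × (169 − 85) = 85 + 0.14 × 84 = 96.76 → 97

(111, 126, 97)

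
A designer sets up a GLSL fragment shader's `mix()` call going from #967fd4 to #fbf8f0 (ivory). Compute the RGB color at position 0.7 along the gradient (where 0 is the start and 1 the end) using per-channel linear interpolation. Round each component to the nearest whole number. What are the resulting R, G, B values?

(221, 212, 232)

#967fd4 → (150, 127, 212); #fbf8f0 → (251, 248, 240).
R = 150 + 0.7 × (251 − 150) = 150 + 0.7 × 101 = 220.7 → 221
G = 127 + 0.7 × (248 − 127) = 127 + 0.7 × 121 = 211.7 → 212
B = 212 + 0.7 × (240 − 212) = 212 + 0.7 × 28 = 231.6 → 232
So the blended color is (221, 212, 232), about #ddd4e8.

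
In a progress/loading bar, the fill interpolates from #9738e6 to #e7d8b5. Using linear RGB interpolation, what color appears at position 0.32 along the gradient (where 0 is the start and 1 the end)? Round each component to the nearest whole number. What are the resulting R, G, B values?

#9738e6 → (151, 56, 230); #e7d8b5 → (231, 216, 181).
R = 151 + 0.32 × (231 − 151) = 151 + 0.32 × 80 = 176.6 → 177
G = 56 + 0.32 × (216 − 56) = 56 + 0.32 × 160 = 107.2 → 107
B = 230 + 0.32 × (181 − 230) = 230 + 0.32 × -49 = 214.32 → 214

(177, 107, 214)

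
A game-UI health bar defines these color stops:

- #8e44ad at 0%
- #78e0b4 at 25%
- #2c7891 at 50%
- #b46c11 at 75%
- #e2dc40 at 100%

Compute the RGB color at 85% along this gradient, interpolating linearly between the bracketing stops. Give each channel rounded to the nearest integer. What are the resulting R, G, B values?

85% lies between the 75% and 100% stops, so the local fraction is t = (85 − 75)/(100 − 75) = 10/25 ≈ 0.4.
#b46c11 → (180, 108, 17); #e2dc40 → (226, 220, 64).
R = 180 + 0.4 × (226 − 180) = 198.4 → 198
G = 108 + 0.4 × (220 − 108) = 152.8 → 153
B = 17 + 0.4 × (64 − 17) = 35.8 → 36

(198, 153, 36)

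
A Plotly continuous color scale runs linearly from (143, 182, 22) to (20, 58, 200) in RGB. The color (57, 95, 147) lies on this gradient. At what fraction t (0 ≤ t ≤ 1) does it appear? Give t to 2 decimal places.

Invert the lerp on the B channel (largest span, 178): t = (147 − 22) / (200 − 22) = 125/178 = 0.70225.
Check on R: (57 − 143)/(20 − 143) = 0.6992 ✓

0.70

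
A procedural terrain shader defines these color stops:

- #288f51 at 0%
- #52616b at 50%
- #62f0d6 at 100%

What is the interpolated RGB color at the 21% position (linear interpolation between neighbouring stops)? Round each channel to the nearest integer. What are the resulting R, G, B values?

(58, 124, 92)

21% lies between the 0% and 50% stops, so the local fraction is t = (21 − 0)/(50 − 0) = 21/50 ≈ 0.42.
#288f51 → (40, 143, 81); #52616b → (82, 97, 107).
R = 40 + 0.42 × (82 − 40) = 57.64 → 58
G = 143 + 0.42 × (97 − 143) = 123.68 → 124
B = 81 + 0.42 × (107 − 81) = 91.92 → 92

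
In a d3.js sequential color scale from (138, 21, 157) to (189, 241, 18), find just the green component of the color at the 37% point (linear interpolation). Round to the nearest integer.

102

G = 21 + 0.37 × (241 − 21) = 102.4 → 102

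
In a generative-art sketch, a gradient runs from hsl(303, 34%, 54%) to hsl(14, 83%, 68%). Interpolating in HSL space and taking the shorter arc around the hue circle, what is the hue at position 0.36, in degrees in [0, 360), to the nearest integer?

Hue: 14 − 303 = -289°, but |-289| > 180 so the shorter arc goes the other way: Δh = -289 + 360 = 71°.
H = 303 + 0.36 × (71) = 328.56 → 329°

329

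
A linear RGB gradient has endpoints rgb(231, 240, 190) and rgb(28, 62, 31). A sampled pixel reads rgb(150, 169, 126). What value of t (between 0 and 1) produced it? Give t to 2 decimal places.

0.40

Invert the lerp on the R channel (largest span, 203): t = (150 − 231) / (28 − 231) = -81/-203 = 0.39901.
Check on G: (169 − 240)/(62 − 240) = 0.3989 ✓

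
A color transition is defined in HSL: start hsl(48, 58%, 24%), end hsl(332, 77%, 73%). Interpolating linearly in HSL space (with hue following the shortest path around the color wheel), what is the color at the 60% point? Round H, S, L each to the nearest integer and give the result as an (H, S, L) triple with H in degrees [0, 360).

(2, 69, 53)

Hue: 332 − 48 = 284°, but |284| > 180 so the shorter arc goes the other way: Δh = 284 − 360 = -76°.
H = 48 + 0.6 × (-76) = 2.4 → 2°
S = 58 + 0.6 × (77 − 58) = 69.4 → 69%
L = 24 + 0.6 × (73 − 24) = 53.4 → 53%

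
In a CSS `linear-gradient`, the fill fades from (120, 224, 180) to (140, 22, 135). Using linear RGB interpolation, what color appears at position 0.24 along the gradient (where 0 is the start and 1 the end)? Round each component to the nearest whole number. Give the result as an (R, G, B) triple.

(125, 176, 169)

R = 120 + 0.24 × (140 − 120) = 120 + 0.24 × 20 = 124.8 → 125
G = 224 + 0.24 × (22 − 224) = 224 + 0.24 × -202 = 175.52 → 176
B = 180 + 0.24 × (135 − 180) = 180 + 0.24 × -45 = 169.2 → 169
So the blended color is (125, 176, 169), about #7db0a9.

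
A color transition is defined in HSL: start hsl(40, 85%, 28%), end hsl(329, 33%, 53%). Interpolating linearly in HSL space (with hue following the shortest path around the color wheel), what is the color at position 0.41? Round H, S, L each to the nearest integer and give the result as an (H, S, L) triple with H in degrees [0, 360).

(11, 64, 38)

Hue: 329 − 40 = 289°, but |289| > 180 so the shorter arc goes the other way: Δh = 289 − 360 = -71°.
H = 40 + 0.41 × (-71) = 10.89 → 11°
S = 85 + 0.41 × (33 − 85) = 63.68 → 64%
L = 28 + 0.41 × (53 − 28) = 38.25 → 38%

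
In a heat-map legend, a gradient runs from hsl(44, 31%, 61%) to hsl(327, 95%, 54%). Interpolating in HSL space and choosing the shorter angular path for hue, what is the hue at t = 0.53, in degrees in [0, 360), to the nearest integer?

3

Hue: 327 − 44 = 283°, but |283| > 180 so the shorter arc goes the other way: Δh = 283 − 360 = -77°.
H = 44 + 0.53 × (-77) = 3.19 → 3°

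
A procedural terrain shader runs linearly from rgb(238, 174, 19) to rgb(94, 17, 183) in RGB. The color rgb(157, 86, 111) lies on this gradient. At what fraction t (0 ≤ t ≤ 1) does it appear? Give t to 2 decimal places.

0.56

Invert the lerp on the B channel (largest span, 164): t = (111 − 19) / (183 − 19) = 92/164 = 0.56098.
Check on R: (157 − 238)/(94 − 238) = 0.5625 ✓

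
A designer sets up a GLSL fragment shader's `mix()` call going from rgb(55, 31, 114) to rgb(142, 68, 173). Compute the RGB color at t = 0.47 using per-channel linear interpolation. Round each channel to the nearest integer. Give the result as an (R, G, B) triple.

(96, 48, 142)

R = 55 + 0.47 × (142 − 55) = 55 + 0.47 × 87 = 95.89 → 96
G = 31 + 0.47 × (68 − 31) = 31 + 0.47 × 37 = 48.39 → 48
B = 114 + 0.47 × (173 − 114) = 114 + 0.47 × 59 = 141.73 → 142
So the blended color is (96, 48, 142), about #60308e.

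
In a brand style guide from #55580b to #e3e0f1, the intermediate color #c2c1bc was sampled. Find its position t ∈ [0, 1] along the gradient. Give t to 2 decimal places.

Invert the lerp on the B channel (largest span, 230): t = (188 − 11) / (241 − 11) = 177/230 = 0.76957.
Check on R: (194 − 85)/(227 − 85) = 0.7676 ✓

0.77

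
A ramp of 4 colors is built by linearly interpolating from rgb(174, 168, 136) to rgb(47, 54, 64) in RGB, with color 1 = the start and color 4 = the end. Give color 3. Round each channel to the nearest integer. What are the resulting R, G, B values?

With 4 swatches and endpoints inclusive, swatch 3 sits at t = (3 − 1)/(4 − 1) = 2/3 ≈ 0.6667.
R = 174 + 0.6667 × (47 − 174) = 89.329 → 89
G = 168 + 0.6667 × (54 − 168) = 91.996 → 92
B = 136 + 0.6667 × (64 − 136) = 87.998 → 88

(89, 92, 88)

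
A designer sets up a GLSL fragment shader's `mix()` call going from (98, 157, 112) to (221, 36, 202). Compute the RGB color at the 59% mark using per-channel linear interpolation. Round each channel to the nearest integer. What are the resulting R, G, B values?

(171, 86, 165)

59% corresponds to t = 0.59.
R = 98 + 0.59 × (221 − 98) = 98 + 0.59 × 123 = 170.57 → 171
G = 157 + 0.59 × (36 − 157) = 157 + 0.59 × -121 = 85.61 → 86
B = 112 + 0.59 × (202 − 112) = 112 + 0.59 × 90 = 165.1 → 165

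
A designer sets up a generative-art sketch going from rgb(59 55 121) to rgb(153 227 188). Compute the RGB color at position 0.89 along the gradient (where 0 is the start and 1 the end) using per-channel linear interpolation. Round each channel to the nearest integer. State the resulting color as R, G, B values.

R = 59 + 0.89 × (153 − 59) = 59 + 0.89 × 94 = 142.66 → 143
G = 55 + 0.89 × (227 − 55) = 55 + 0.89 × 172 = 208.08 → 208
B = 121 + 0.89 × (188 − 121) = 121 + 0.89 × 67 = 180.63 → 181
So the blended color is (143, 208, 181), about #8fd0b5.

(143, 208, 181)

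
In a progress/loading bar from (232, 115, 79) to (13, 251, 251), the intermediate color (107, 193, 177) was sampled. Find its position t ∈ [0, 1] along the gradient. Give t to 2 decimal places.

Invert the lerp on the R channel (largest span, 219): t = (107 − 232) / (13 − 232) = -125/-219 = 0.57078.
Check on G: (193 − 115)/(251 − 115) = 0.5735 ✓

0.57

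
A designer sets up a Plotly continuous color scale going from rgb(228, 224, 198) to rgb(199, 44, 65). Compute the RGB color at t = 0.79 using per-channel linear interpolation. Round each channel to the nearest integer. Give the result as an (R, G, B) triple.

R = 228 + 0.79 × (199 − 228) = 228 + 0.79 × -29 = 205.09 → 205
G = 224 + 0.79 × (44 − 224) = 224 + 0.79 × -180 = 81.8 → 82
B = 198 + 0.79 × (65 − 198) = 198 + 0.79 × -133 = 92.93 → 93

(205, 82, 93)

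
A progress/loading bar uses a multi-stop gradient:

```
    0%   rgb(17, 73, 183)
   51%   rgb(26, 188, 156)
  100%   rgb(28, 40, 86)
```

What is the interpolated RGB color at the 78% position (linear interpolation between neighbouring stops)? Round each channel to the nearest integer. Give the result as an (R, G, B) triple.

(27, 106, 117)

78% lies between the 51% and 100% stops, so the local fraction is t = (78 − 51)/(100 − 51) = 27/49 ≈ 0.551.
R = 26 + 0.551 × (28 − 26) = 27.102 → 27
G = 188 + 0.551 × (40 − 188) = 106.452 → 106
B = 156 + 0.551 × (86 − 156) = 117.43 → 117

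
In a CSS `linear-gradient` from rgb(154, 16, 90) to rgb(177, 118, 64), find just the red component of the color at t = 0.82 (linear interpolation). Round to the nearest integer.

173

R = 154 + 0.82 × (177 − 154) = 172.86 → 173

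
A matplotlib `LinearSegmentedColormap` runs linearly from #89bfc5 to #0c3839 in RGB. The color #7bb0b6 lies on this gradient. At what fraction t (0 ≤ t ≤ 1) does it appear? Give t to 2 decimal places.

0.11

Invert the lerp on the B channel (largest span, 140): t = (182 − 197) / (57 − 197) = -15/-140 = 0.10714.
Check on R: (123 − 137)/(12 − 137) = 0.112 ✓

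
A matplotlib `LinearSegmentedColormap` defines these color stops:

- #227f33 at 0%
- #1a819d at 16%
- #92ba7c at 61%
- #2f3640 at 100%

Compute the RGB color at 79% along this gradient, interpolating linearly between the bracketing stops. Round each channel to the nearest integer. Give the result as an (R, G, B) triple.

(100, 125, 96)

79% lies between the 61% and 100% stops, so the local fraction is t = (79 − 61)/(100 − 61) = 18/39 ≈ 0.4615.
#92ba7c → (146, 186, 124); #2f3640 → (47, 54, 64).
R = 146 + 0.4615 × (47 − 146) = 100.311 → 100
G = 186 + 0.4615 × (54 − 186) = 125.082 → 125
B = 124 + 0.4615 × (64 − 124) = 96.31 → 96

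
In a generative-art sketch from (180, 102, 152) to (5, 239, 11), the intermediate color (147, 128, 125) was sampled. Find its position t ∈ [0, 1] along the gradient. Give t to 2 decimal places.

Invert the lerp on the R channel (largest span, 175): t = (147 − 180) / (5 − 180) = -33/-175 = 0.18857.
Check on G: (128 − 102)/(239 − 102) = 0.1898 ✓

0.19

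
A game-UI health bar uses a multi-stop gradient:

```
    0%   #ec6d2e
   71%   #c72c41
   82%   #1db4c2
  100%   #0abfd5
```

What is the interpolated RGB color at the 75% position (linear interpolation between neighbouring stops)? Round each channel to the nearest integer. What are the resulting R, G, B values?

(137, 93, 112)

75% lies between the 71% and 82% stops, so the local fraction is t = (75 − 71)/(82 − 71) = 4/11 ≈ 0.3636.
#c72c41 → (199, 44, 65); #1db4c2 → (29, 180, 194).
R = 199 + 0.3636 × (29 − 199) = 137.188 → 137
G = 44 + 0.3636 × (180 − 44) = 93.45 → 93
B = 65 + 0.3636 × (194 − 65) = 111.904 → 112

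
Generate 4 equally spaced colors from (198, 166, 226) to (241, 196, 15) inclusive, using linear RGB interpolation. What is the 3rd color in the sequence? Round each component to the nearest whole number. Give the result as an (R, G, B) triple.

With 4 swatches and endpoints inclusive, swatch 3 sits at t = (3 − 1)/(4 − 1) = 2/3 ≈ 0.6667.
R = 198 + 0.6667 × (241 − 198) = 226.668 → 227
G = 166 + 0.6667 × (196 − 166) = 186.001 → 186
B = 226 + 0.6667 × (15 − 226) = 85.326 → 85

(227, 186, 85)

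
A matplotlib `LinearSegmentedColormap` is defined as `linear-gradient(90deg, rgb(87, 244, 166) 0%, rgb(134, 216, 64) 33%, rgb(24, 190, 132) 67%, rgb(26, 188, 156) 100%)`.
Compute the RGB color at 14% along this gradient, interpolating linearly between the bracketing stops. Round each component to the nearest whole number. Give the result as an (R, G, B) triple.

14% lies between the 0% and 33% stops, so the local fraction is t = (14 − 0)/(33 − 0) = 14/33 ≈ 0.4242.
R = 87 + 0.4242 × (134 − 87) = 106.937 → 107
G = 244 + 0.4242 × (216 − 244) = 232.122 → 232
B = 166 + 0.4242 × (64 − 166) = 122.732 → 123

(107, 232, 123)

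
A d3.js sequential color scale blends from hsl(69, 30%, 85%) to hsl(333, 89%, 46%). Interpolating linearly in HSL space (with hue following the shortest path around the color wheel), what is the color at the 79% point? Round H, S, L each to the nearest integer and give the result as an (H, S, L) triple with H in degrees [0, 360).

Hue: 333 − 69 = 264°, but |264| > 180 so the shorter arc goes the other way: Δh = 264 − 360 = -96°.
H = 69 + 0.79 × (-96) = -6.84 → -7 → -7 mod 360 = 353°
S = 30 + 0.79 × (89 − 30) = 76.61 → 77%
L = 85 + 0.79 × (46 − 85) = 54.19 → 54%

(353, 77, 54)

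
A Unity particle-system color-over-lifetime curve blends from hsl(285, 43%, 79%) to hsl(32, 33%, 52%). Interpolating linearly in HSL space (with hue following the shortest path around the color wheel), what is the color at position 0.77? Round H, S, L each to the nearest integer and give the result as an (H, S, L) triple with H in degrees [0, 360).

(7, 35, 58)

Hue: 32 − 285 = -253°, but |-253| > 180 so the shorter arc goes the other way: Δh = -253 + 360 = 107°.
H = 285 + 0.77 × (107) = 367.39 → 367 → 367 mod 360 = 7°
S = 43 + 0.77 × (33 − 43) = 35.3 → 35%
L = 79 + 0.77 × (52 − 79) = 58.21 → 58%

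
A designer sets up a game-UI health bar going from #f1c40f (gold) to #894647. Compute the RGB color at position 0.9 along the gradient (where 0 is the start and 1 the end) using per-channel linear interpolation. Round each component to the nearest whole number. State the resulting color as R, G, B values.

(147, 83, 65)

#f1c40f → (241, 196, 15); #894647 → (137, 70, 71).
R = 241 + 0.9 × (137 − 241) = 241 + 0.9 × -104 = 147.4 → 147
G = 196 + 0.9 × (70 − 196) = 196 + 0.9 × -126 = 82.6 → 83
B = 15 + 0.9 × (71 − 15) = 15 + 0.9 × 56 = 65.4 → 65
So the blended color is (147, 83, 65), about #935341.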